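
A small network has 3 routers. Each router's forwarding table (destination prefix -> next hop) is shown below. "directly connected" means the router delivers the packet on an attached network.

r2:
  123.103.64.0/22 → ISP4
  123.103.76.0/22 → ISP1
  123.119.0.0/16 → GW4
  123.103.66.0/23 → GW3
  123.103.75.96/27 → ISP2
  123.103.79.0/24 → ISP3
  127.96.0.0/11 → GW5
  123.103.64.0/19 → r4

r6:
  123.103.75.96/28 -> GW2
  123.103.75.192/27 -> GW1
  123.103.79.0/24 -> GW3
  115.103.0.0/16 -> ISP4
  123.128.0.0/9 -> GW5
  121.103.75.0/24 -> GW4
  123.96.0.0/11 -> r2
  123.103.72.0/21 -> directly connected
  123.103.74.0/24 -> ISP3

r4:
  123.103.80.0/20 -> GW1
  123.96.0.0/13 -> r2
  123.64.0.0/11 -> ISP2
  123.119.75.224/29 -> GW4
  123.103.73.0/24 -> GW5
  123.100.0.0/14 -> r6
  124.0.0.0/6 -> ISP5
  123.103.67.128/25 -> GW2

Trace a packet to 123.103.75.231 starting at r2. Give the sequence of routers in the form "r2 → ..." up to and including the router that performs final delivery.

r2 → r4 → r6

At r2: longest match for 123.103.75.231 is 123.103.64.0/19 -> r4
At r4: longest match for 123.103.75.231 is 123.100.0.0/14 -> r6
At r6: longest match for 123.103.75.231 is 123.103.72.0/21 -> directly connected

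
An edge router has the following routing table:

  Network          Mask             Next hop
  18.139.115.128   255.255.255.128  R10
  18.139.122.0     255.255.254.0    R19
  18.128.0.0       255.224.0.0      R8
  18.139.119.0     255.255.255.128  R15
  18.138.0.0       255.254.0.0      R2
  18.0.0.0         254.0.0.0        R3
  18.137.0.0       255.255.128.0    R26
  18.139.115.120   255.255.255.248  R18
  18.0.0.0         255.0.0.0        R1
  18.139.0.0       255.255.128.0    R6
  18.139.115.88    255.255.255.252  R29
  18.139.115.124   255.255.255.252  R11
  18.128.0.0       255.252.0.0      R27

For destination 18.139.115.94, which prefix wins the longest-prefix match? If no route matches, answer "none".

Entries matching 18.139.115.94:
  18.0.0.0/7 (18.0.0.0 - 19.255.255.255)
  18.0.0.0/8 (18.0.0.0 - 18.255.255.255)
  18.128.0.0/11 (18.128.0.0 - 18.159.255.255)
  18.138.0.0/15 (18.138.0.0 - 18.139.255.255)
  18.139.0.0/17 (18.139.0.0 - 18.139.127.255)
Most specific is 18.139.0.0/17.

18.139.0.0/17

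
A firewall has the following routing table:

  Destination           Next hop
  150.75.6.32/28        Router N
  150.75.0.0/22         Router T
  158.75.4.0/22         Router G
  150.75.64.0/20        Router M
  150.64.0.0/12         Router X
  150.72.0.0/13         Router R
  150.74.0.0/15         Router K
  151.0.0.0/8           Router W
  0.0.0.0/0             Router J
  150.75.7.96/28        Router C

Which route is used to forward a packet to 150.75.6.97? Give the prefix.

Entries matching 150.75.6.97:
  0.0.0.0/0 (default, matches everything)
  150.64.0.0/12 (150.64.0.0 - 150.79.255.255)
  150.72.0.0/13 (150.72.0.0 - 150.79.255.255)
  150.74.0.0/15 (150.74.0.0 - 150.75.255.255)
Most specific is 150.74.0.0/15.

150.74.0.0/15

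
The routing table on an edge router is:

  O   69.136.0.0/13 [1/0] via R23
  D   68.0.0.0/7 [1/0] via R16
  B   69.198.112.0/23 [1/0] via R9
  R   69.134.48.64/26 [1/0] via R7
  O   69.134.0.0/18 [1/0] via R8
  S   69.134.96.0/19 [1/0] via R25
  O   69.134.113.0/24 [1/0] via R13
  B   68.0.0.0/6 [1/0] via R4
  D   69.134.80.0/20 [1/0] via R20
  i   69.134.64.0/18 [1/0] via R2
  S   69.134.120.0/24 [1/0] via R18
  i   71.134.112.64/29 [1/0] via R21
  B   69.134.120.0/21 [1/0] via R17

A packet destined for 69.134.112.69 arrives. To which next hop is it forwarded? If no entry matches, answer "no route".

R25

Routes whose prefix contains 69.134.112.69:
  68.0.0.0/6 (68.0.0.0 - 71.255.255.255) -> R4
  68.0.0.0/7 (68.0.0.0 - 69.255.255.255) -> R16
  69.134.64.0/18 (69.134.64.0 - 69.134.127.255) -> R2
  69.134.96.0/19 (69.134.96.0 - 69.134.127.255) -> R25
More-specific entries that do NOT match:
  71.134.112.64/29 (71.134.112.64 - 71.134.112.71) does not contain 69.134.112.69
  69.134.48.64/26 (69.134.48.64 - 69.134.48.127) does not contain 69.134.112.69
  69.134.113.0/24 (69.134.113.0 - 69.134.113.255) does not contain 69.134.112.69
  69.134.120.0/24 (69.134.120.0 - 69.134.120.255) does not contain 69.134.112.69
  69.198.112.0/23 (69.198.112.0 - 69.198.113.255) does not contain 69.134.112.69
  69.134.120.0/21 (69.134.120.0 - 69.134.127.255) does not contain 69.134.112.69
  69.134.80.0/20 (69.134.80.0 - 69.134.95.255) does not contain 69.134.112.69
Longest matching prefix is /19 -> next hop R25.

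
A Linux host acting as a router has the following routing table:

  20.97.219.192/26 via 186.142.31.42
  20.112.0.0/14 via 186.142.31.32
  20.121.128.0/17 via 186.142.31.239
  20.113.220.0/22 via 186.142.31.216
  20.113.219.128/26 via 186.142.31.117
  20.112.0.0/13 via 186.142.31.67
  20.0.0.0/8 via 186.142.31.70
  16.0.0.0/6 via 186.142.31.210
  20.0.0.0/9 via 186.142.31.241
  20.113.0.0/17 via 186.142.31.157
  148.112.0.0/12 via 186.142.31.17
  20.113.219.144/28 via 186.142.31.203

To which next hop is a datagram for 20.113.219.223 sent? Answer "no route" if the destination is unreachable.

186.142.31.32

Routes whose prefix contains 20.113.219.223:
  20.0.0.0/8 (20.0.0.0 - 20.255.255.255) -> 186.142.31.70
  20.0.0.0/9 (20.0.0.0 - 20.127.255.255) -> 186.142.31.241
  20.112.0.0/13 (20.112.0.0 - 20.119.255.255) -> 186.142.31.67
  20.112.0.0/14 (20.112.0.0 - 20.115.255.255) -> 186.142.31.32
More-specific entries that do NOT match:
  20.113.219.144/28 (20.113.219.144 - 20.113.219.159) does not contain 20.113.219.223
  20.97.219.192/26 (20.97.219.192 - 20.97.219.255) does not contain 20.113.219.223
  20.113.219.128/26 (20.113.219.128 - 20.113.219.191) does not contain 20.113.219.223
  20.113.220.0/22 (20.113.220.0 - 20.113.223.255) does not contain 20.113.219.223
  20.121.128.0/17 (20.121.128.0 - 20.121.255.255) does not contain 20.113.219.223
  20.113.0.0/17 (20.113.0.0 - 20.113.127.255) does not contain 20.113.219.223
Longest matching prefix is /14 -> next hop 186.142.31.32.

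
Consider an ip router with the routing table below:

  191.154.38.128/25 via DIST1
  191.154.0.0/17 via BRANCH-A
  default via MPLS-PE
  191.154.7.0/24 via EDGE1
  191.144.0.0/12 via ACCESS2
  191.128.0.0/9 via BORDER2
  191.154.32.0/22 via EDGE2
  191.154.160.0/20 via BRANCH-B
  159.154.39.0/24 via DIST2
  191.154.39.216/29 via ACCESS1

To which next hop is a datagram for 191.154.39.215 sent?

Routes whose prefix contains 191.154.39.215:
  0.0.0.0/0 (default, matches everything) -> MPLS-PE
  191.128.0.0/9 (191.128.0.0 - 191.255.255.255) -> BORDER2
  191.144.0.0/12 (191.144.0.0 - 191.159.255.255) -> ACCESS2
  191.154.0.0/17 (191.154.0.0 - 191.154.127.255) -> BRANCH-A
More-specific entries that do NOT match:
  191.154.39.216/29 (191.154.39.216 - 191.154.39.223) does not contain 191.154.39.215
  191.154.38.128/25 (191.154.38.128 - 191.154.38.255) does not contain 191.154.39.215
  191.154.7.0/24 (191.154.7.0 - 191.154.7.255) does not contain 191.154.39.215
  159.154.39.0/24 (159.154.39.0 - 159.154.39.255) does not contain 191.154.39.215
  191.154.32.0/22 (191.154.32.0 - 191.154.35.255) does not contain 191.154.39.215
  191.154.160.0/20 (191.154.160.0 - 191.154.175.255) does not contain 191.154.39.215
Longest matching prefix is /17 -> next hop BRANCH-A.

BRANCH-A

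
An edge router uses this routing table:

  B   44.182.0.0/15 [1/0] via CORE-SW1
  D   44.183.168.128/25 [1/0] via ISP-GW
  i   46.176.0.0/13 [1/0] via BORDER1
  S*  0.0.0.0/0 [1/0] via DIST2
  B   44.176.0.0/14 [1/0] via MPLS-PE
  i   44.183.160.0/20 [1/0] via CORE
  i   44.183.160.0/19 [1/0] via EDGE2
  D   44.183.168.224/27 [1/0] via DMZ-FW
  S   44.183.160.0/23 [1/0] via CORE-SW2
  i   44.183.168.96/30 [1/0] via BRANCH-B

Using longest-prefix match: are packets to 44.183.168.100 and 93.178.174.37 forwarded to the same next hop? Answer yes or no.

no

44.183.168.100: longest match 44.183.160.0/20 -> CORE
93.178.174.37: longest match 0.0.0.0/0 -> DIST2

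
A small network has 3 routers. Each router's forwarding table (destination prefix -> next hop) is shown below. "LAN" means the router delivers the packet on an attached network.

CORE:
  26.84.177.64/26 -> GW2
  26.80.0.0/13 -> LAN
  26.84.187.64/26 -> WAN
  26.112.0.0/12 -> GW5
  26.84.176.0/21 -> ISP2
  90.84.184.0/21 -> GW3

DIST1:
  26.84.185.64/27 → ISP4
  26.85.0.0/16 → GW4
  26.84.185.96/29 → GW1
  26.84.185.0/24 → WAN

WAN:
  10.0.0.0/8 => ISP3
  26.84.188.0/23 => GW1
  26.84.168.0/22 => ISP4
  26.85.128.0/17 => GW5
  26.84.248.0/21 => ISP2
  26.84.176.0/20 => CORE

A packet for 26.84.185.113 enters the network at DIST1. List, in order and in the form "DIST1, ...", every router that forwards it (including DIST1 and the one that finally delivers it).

DIST1, WAN, CORE

At DIST1: longest match for 26.84.185.113 is 26.84.185.0/24 -> WAN
At WAN: longest match for 26.84.185.113 is 26.84.176.0/20 -> CORE
At CORE: longest match for 26.84.185.113 is 26.80.0.0/13 -> LAN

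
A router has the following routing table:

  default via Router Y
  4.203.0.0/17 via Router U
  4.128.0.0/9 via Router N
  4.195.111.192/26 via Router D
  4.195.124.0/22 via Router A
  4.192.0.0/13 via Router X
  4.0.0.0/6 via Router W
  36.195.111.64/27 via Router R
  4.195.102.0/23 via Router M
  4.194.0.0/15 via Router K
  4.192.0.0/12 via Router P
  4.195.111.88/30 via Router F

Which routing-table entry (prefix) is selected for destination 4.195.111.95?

Entries matching 4.195.111.95:
  0.0.0.0/0 (default, matches everything)
  4.0.0.0/6 (4.0.0.0 - 7.255.255.255)
  4.128.0.0/9 (4.128.0.0 - 4.255.255.255)
  4.192.0.0/12 (4.192.0.0 - 4.207.255.255)
  4.192.0.0/13 (4.192.0.0 - 4.199.255.255)
  4.194.0.0/15 (4.194.0.0 - 4.195.255.255)
Most specific is 4.194.0.0/15.

4.194.0.0/15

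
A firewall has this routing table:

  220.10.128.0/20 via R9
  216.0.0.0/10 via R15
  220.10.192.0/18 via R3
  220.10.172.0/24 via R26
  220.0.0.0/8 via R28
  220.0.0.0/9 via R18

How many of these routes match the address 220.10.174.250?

Prefixes containing 220.10.174.250:
  220.0.0.0/8 (220.0.0.0 - 220.255.255.255)
  220.0.0.0/9 (220.0.0.0 - 220.127.255.255)
Total matching entries: 2.

2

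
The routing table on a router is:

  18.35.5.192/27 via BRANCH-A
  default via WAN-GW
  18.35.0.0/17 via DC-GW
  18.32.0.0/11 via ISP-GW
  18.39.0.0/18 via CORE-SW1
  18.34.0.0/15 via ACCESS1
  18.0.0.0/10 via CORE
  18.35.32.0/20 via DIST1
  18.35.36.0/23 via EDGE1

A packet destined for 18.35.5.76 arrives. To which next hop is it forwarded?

DC-GW

Routes whose prefix contains 18.35.5.76:
  0.0.0.0/0 (default, matches everything) -> WAN-GW
  18.0.0.0/10 (18.0.0.0 - 18.63.255.255) -> CORE
  18.32.0.0/11 (18.32.0.0 - 18.63.255.255) -> ISP-GW
  18.34.0.0/15 (18.34.0.0 - 18.35.255.255) -> ACCESS1
  18.35.0.0/17 (18.35.0.0 - 18.35.127.255) -> DC-GW
More-specific entries that do NOT match:
  18.35.5.192/27 (18.35.5.192 - 18.35.5.223) does not contain 18.35.5.76
  18.35.36.0/23 (18.35.36.0 - 18.35.37.255) does not contain 18.35.5.76
  18.35.32.0/20 (18.35.32.0 - 18.35.47.255) does not contain 18.35.5.76
  18.39.0.0/18 (18.39.0.0 - 18.39.63.255) does not contain 18.35.5.76
Longest matching prefix is /17 -> next hop DC-GW.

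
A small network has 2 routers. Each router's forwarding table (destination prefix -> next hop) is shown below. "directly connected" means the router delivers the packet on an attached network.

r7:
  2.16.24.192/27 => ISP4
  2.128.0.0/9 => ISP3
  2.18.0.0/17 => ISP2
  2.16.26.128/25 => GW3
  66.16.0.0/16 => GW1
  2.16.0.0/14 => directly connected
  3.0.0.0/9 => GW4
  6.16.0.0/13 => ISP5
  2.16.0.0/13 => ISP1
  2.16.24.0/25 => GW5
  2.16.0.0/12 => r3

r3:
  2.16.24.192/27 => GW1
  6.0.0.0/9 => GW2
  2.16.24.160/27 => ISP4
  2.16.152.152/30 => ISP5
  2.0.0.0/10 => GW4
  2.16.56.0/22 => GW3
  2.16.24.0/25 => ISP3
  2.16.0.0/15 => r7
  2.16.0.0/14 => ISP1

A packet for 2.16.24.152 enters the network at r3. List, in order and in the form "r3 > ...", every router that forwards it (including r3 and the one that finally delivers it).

At r3: longest match for 2.16.24.152 is 2.16.0.0/15 -> r7
At r7: longest match for 2.16.24.152 is 2.16.0.0/14 -> directly connected

r3 > r7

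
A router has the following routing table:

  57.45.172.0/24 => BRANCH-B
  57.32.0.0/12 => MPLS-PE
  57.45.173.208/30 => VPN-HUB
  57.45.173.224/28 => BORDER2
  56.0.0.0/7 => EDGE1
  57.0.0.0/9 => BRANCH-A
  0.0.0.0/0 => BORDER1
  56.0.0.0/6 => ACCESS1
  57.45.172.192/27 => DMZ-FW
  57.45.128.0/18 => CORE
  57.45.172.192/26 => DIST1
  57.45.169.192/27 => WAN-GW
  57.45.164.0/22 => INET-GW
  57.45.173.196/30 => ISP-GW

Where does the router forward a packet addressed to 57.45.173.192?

Routes whose prefix contains 57.45.173.192:
  0.0.0.0/0 (default, matches everything) -> BORDER1
  56.0.0.0/6 (56.0.0.0 - 59.255.255.255) -> ACCESS1
  56.0.0.0/7 (56.0.0.0 - 57.255.255.255) -> EDGE1
  57.0.0.0/9 (57.0.0.0 - 57.127.255.255) -> BRANCH-A
  57.32.0.0/12 (57.32.0.0 - 57.47.255.255) -> MPLS-PE
  57.45.128.0/18 (57.45.128.0 - 57.45.191.255) -> CORE
More-specific entries that do NOT match:
  57.45.173.208/30 (57.45.173.208 - 57.45.173.211) does not contain 57.45.173.192
  57.45.173.196/30 (57.45.173.196 - 57.45.173.199) does not contain 57.45.173.192
  57.45.173.224/28 (57.45.173.224 - 57.45.173.239) does not contain 57.45.173.192
  57.45.172.192/27 (57.45.172.192 - 57.45.172.223) does not contain 57.45.173.192
  57.45.169.192/27 (57.45.169.192 - 57.45.169.223) does not contain 57.45.173.192
  57.45.172.192/26 (57.45.172.192 - 57.45.172.255) does not contain 57.45.173.192
  57.45.172.0/24 (57.45.172.0 - 57.45.172.255) does not contain 57.45.173.192
  57.45.164.0/22 (57.45.164.0 - 57.45.167.255) does not contain 57.45.173.192
Longest matching prefix is /18 -> next hop CORE.

CORE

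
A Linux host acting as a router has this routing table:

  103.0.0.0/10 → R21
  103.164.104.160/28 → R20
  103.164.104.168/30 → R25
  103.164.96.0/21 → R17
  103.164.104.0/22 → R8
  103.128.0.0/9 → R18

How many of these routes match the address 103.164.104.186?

2

Prefixes containing 103.164.104.186:
  103.128.0.0/9 (103.128.0.0 - 103.255.255.255)
  103.164.104.0/22 (103.164.104.0 - 103.164.107.255)
Total matching entries: 2.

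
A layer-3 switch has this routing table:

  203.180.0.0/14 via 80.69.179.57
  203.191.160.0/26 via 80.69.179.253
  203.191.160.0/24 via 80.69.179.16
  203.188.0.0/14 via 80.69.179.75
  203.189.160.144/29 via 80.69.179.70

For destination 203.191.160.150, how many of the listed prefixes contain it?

Prefixes containing 203.191.160.150:
  203.188.0.0/14 (203.188.0.0 - 203.191.255.255)
  203.191.160.0/24 (203.191.160.0 - 203.191.160.255)
Total matching entries: 2.

2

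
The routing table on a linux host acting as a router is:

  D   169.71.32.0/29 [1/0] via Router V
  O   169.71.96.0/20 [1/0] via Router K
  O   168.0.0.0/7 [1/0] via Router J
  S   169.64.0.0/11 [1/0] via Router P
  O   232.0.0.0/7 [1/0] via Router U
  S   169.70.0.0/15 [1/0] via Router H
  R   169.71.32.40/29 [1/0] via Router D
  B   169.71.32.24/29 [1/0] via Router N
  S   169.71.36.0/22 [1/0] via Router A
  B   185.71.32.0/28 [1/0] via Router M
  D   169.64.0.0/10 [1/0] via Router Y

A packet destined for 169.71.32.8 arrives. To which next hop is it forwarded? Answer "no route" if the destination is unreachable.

Router H

Routes whose prefix contains 169.71.32.8:
  168.0.0.0/7 (168.0.0.0 - 169.255.255.255) -> Router J
  169.64.0.0/10 (169.64.0.0 - 169.127.255.255) -> Router Y
  169.64.0.0/11 (169.64.0.0 - 169.95.255.255) -> Router P
  169.70.0.0/15 (169.70.0.0 - 169.71.255.255) -> Router H
More-specific entries that do NOT match:
  169.71.32.0/29 (169.71.32.0 - 169.71.32.7) does not contain 169.71.32.8
  169.71.32.40/29 (169.71.32.40 - 169.71.32.47) does not contain 169.71.32.8
  169.71.32.24/29 (169.71.32.24 - 169.71.32.31) does not contain 169.71.32.8
  185.71.32.0/28 (185.71.32.0 - 185.71.32.15) does not contain 169.71.32.8
  169.71.36.0/22 (169.71.36.0 - 169.71.39.255) does not contain 169.71.32.8
  169.71.96.0/20 (169.71.96.0 - 169.71.111.255) does not contain 169.71.32.8
Longest matching prefix is /15 -> next hop Router H.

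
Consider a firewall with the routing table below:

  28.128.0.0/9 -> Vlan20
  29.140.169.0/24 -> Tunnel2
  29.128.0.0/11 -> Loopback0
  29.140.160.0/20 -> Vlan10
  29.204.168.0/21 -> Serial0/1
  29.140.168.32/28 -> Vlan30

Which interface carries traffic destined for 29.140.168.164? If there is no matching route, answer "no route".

Routes whose prefix contains 29.140.168.164:
  29.128.0.0/11 (29.128.0.0 - 29.159.255.255) -> Loopback0
  29.140.160.0/20 (29.140.160.0 - 29.140.175.255) -> Vlan10
More-specific entries that do NOT match:
  29.140.168.32/28 (29.140.168.32 - 29.140.168.47) does not contain 29.140.168.164
  29.140.169.0/24 (29.140.169.0 - 29.140.169.255) does not contain 29.140.168.164
  29.204.168.0/21 (29.204.168.0 - 29.204.175.255) does not contain 29.140.168.164
Longest matching prefix is /20 -> interface Vlan10.

Vlan10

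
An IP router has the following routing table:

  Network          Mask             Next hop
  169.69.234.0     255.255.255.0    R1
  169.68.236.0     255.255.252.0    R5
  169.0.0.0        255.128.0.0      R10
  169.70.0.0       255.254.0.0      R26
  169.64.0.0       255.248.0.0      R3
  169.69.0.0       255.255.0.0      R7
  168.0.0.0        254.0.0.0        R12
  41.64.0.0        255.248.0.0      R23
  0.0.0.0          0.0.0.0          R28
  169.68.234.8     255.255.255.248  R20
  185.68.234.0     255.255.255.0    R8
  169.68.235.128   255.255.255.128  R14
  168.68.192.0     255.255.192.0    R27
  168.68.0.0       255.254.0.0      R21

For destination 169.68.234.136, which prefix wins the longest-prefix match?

Entries matching 169.68.234.136:
  0.0.0.0/0 (default, matches everything)
  168.0.0.0/7 (168.0.0.0 - 169.255.255.255)
  169.0.0.0/9 (169.0.0.0 - 169.127.255.255)
  169.64.0.0/13 (169.64.0.0 - 169.71.255.255)
Most specific is 169.64.0.0/13.

169.64.0.0/13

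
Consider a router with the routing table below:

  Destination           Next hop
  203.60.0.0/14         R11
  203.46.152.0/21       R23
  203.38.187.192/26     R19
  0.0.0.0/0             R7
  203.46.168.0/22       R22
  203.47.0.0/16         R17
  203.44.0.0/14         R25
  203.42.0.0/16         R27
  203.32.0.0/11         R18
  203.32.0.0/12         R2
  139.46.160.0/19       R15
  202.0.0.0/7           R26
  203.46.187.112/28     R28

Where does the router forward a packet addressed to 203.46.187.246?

R25

Routes whose prefix contains 203.46.187.246:
  0.0.0.0/0 (default, matches everything) -> R7
  202.0.0.0/7 (202.0.0.0 - 203.255.255.255) -> R26
  203.32.0.0/11 (203.32.0.0 - 203.63.255.255) -> R18
  203.32.0.0/12 (203.32.0.0 - 203.47.255.255) -> R2
  203.44.0.0/14 (203.44.0.0 - 203.47.255.255) -> R25
More-specific entries that do NOT match:
  203.46.187.112/28 (203.46.187.112 - 203.46.187.127) does not contain 203.46.187.246
  203.38.187.192/26 (203.38.187.192 - 203.38.187.255) does not contain 203.46.187.246
  203.46.168.0/22 (203.46.168.0 - 203.46.171.255) does not contain 203.46.187.246
  203.46.152.0/21 (203.46.152.0 - 203.46.159.255) does not contain 203.46.187.246
  139.46.160.0/19 (139.46.160.0 - 139.46.191.255) does not contain 203.46.187.246
  203.47.0.0/16 (203.47.0.0 - 203.47.255.255) does not contain 203.46.187.246
  203.42.0.0/16 (203.42.0.0 - 203.42.255.255) does not contain 203.46.187.246
Longest matching prefix is /14 -> next hop R25.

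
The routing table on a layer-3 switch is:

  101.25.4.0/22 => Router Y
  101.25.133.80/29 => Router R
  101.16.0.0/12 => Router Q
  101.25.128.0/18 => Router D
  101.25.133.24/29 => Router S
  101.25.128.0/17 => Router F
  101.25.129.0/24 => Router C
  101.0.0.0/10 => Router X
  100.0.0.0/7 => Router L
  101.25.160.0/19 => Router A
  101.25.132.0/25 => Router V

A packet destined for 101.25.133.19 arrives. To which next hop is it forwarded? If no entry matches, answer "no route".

Router D

Routes whose prefix contains 101.25.133.19:
  100.0.0.0/7 (100.0.0.0 - 101.255.255.255) -> Router L
  101.0.0.0/10 (101.0.0.0 - 101.63.255.255) -> Router X
  101.16.0.0/12 (101.16.0.0 - 101.31.255.255) -> Router Q
  101.25.128.0/17 (101.25.128.0 - 101.25.255.255) -> Router F
  101.25.128.0/18 (101.25.128.0 - 101.25.191.255) -> Router D
More-specific entries that do NOT match:
  101.25.133.80/29 (101.25.133.80 - 101.25.133.87) does not contain 101.25.133.19
  101.25.133.24/29 (101.25.133.24 - 101.25.133.31) does not contain 101.25.133.19
  101.25.132.0/25 (101.25.132.0 - 101.25.132.127) does not contain 101.25.133.19
  101.25.129.0/24 (101.25.129.0 - 101.25.129.255) does not contain 101.25.133.19
  101.25.4.0/22 (101.25.4.0 - 101.25.7.255) does not contain 101.25.133.19
  101.25.160.0/19 (101.25.160.0 - 101.25.191.255) does not contain 101.25.133.19
Longest matching prefix is /18 -> next hop Router D.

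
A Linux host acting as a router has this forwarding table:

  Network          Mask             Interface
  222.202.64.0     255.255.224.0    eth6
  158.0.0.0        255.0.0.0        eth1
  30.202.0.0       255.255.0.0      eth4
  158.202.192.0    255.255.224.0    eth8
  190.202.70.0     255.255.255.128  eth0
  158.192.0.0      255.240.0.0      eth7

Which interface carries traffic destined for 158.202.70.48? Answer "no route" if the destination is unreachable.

Routes whose prefix contains 158.202.70.48:
  158.0.0.0/8 (158.0.0.0 - 158.255.255.255) -> eth1
  158.192.0.0/12 (158.192.0.0 - 158.207.255.255) -> eth7
More-specific entries that do NOT match:
  190.202.70.0/25 (190.202.70.0 - 190.202.70.127) does not contain 158.202.70.48
  222.202.64.0/19 (222.202.64.0 - 222.202.95.255) does not contain 158.202.70.48
  158.202.192.0/19 (158.202.192.0 - 158.202.223.255) does not contain 158.202.70.48
  30.202.0.0/16 (30.202.0.0 - 30.202.255.255) does not contain 158.202.70.48
Longest matching prefix is /12 -> interface eth7.

eth7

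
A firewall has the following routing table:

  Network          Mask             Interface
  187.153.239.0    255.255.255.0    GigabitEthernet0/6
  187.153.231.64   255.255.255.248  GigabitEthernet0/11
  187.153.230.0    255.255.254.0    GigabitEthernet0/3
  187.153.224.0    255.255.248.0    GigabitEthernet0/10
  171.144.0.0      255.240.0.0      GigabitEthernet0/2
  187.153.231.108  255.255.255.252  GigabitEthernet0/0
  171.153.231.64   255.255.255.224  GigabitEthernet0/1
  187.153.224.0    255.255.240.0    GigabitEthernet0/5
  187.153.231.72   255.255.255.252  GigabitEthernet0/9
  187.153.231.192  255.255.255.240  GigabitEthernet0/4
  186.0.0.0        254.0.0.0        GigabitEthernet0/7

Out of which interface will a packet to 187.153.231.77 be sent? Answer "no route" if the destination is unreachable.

GigabitEthernet0/3

Routes whose prefix contains 187.153.231.77:
  186.0.0.0/7 (186.0.0.0 - 187.255.255.255) -> GigabitEthernet0/7
  187.153.224.0/20 (187.153.224.0 - 187.153.239.255) -> GigabitEthernet0/5
  187.153.224.0/21 (187.153.224.0 - 187.153.231.255) -> GigabitEthernet0/10
  187.153.230.0/23 (187.153.230.0 - 187.153.231.255) -> GigabitEthernet0/3
More-specific entries that do NOT match:
  187.153.231.108/30 (187.153.231.108 - 187.153.231.111) does not contain 187.153.231.77
  187.153.231.72/30 (187.153.231.72 - 187.153.231.75) does not contain 187.153.231.77
  187.153.231.64/29 (187.153.231.64 - 187.153.231.71) does not contain 187.153.231.77
  187.153.231.192/28 (187.153.231.192 - 187.153.231.207) does not contain 187.153.231.77
  171.153.231.64/27 (171.153.231.64 - 171.153.231.95) does not contain 187.153.231.77
  187.153.239.0/24 (187.153.239.0 - 187.153.239.255) does not contain 187.153.231.77
Longest matching prefix is /23 -> interface GigabitEthernet0/3.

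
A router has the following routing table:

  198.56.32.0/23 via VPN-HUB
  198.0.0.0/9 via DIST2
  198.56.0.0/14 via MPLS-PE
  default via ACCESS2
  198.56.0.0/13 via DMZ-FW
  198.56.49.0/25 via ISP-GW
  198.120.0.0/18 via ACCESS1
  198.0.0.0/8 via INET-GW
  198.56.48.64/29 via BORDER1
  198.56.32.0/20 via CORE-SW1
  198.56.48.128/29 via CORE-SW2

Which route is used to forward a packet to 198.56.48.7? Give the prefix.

198.56.0.0/14

Entries matching 198.56.48.7:
  0.0.0.0/0 (default, matches everything)
  198.0.0.0/8 (198.0.0.0 - 198.255.255.255)
  198.0.0.0/9 (198.0.0.0 - 198.127.255.255)
  198.56.0.0/13 (198.56.0.0 - 198.63.255.255)
  198.56.0.0/14 (198.56.0.0 - 198.59.255.255)
Most specific is 198.56.0.0/14.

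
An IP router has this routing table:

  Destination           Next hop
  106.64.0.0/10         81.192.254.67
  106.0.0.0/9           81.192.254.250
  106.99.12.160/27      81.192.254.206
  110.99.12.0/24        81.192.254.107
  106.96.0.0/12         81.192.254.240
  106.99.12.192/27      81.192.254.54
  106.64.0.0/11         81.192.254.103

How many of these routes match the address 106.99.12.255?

Prefixes containing 106.99.12.255:
  106.0.0.0/9 (106.0.0.0 - 106.127.255.255)
  106.64.0.0/10 (106.64.0.0 - 106.127.255.255)
  106.96.0.0/12 (106.96.0.0 - 106.111.255.255)
Total matching entries: 3.

3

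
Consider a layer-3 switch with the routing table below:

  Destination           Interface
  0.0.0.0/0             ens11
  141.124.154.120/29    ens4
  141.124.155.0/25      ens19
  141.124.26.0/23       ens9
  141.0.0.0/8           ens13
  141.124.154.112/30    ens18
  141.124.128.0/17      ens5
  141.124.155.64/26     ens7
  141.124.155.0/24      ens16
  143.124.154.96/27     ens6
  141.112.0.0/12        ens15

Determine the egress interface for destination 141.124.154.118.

Routes whose prefix contains 141.124.154.118:
  0.0.0.0/0 (default, matches everything) -> ens11
  141.0.0.0/8 (141.0.0.0 - 141.255.255.255) -> ens13
  141.112.0.0/12 (141.112.0.0 - 141.127.255.255) -> ens15
  141.124.128.0/17 (141.124.128.0 - 141.124.255.255) -> ens5
More-specific entries that do NOT match:
  141.124.154.112/30 (141.124.154.112 - 141.124.154.115) does not contain 141.124.154.118
  141.124.154.120/29 (141.124.154.120 - 141.124.154.127) does not contain 141.124.154.118
  143.124.154.96/27 (143.124.154.96 - 143.124.154.127) does not contain 141.124.154.118
  141.124.155.64/26 (141.124.155.64 - 141.124.155.127) does not contain 141.124.154.118
  141.124.155.0/25 (141.124.155.0 - 141.124.155.127) does not contain 141.124.154.118
  141.124.155.0/24 (141.124.155.0 - 141.124.155.255) does not contain 141.124.154.118
  141.124.26.0/23 (141.124.26.0 - 141.124.27.255) does not contain 141.124.154.118
Longest matching prefix is /17 -> interface ens5.

ens5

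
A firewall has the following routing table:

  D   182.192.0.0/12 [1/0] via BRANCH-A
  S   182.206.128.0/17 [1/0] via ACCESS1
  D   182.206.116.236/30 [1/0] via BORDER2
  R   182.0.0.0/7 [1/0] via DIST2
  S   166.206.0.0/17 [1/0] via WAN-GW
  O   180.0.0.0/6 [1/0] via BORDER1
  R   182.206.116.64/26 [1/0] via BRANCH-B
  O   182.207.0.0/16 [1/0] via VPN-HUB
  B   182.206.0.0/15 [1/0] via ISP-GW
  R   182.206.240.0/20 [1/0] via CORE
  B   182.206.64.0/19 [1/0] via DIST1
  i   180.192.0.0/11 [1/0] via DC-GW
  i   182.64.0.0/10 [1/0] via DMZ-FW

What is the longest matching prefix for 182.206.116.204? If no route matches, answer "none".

Entries matching 182.206.116.204:
  180.0.0.0/6 (180.0.0.0 - 183.255.255.255)
  182.0.0.0/7 (182.0.0.0 - 183.255.255.255)
  182.192.0.0/12 (182.192.0.0 - 182.207.255.255)
  182.206.0.0/15 (182.206.0.0 - 182.207.255.255)
Most specific is 182.206.0.0/15.

182.206.0.0/15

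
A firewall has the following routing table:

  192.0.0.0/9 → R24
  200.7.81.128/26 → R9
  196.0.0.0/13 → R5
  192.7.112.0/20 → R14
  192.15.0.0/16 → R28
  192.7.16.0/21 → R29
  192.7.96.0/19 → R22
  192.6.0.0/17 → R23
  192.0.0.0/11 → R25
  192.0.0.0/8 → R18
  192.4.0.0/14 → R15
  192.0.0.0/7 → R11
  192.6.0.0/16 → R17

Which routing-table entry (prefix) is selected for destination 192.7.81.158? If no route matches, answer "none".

Entries matching 192.7.81.158:
  192.0.0.0/7 (192.0.0.0 - 193.255.255.255)
  192.0.0.0/8 (192.0.0.0 - 192.255.255.255)
  192.0.0.0/9 (192.0.0.0 - 192.127.255.255)
  192.0.0.0/11 (192.0.0.0 - 192.31.255.255)
  192.4.0.0/14 (192.4.0.0 - 192.7.255.255)
Most specific is 192.4.0.0/14.

192.4.0.0/14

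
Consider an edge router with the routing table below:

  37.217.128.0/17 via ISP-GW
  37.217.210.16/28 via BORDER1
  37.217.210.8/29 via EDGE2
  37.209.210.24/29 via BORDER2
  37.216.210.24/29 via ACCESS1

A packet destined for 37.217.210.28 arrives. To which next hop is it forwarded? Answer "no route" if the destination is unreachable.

Routes whose prefix contains 37.217.210.28:
  37.217.128.0/17 (37.217.128.0 - 37.217.255.255) -> ISP-GW
  37.217.210.16/28 (37.217.210.16 - 37.217.210.31) -> BORDER1
More-specific entries that do NOT match:
  37.217.210.8/29 (37.217.210.8 - 37.217.210.15) does not contain 37.217.210.28
  37.209.210.24/29 (37.209.210.24 - 37.209.210.31) does not contain 37.217.210.28
  37.216.210.24/29 (37.216.210.24 - 37.216.210.31) does not contain 37.217.210.28
Longest matching prefix is /28 -> next hop BORDER1.

BORDER1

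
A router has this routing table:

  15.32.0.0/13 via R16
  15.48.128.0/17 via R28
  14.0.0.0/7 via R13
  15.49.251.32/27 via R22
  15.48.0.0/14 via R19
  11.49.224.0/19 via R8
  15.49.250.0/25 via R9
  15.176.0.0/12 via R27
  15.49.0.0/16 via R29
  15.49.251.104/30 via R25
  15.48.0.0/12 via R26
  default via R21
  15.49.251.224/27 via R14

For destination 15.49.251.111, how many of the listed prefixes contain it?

Prefixes containing 15.49.251.111:
  0.0.0.0/0 (default, matches everything)
  14.0.0.0/7 (14.0.0.0 - 15.255.255.255)
  15.48.0.0/12 (15.48.0.0 - 15.63.255.255)
  15.48.0.0/14 (15.48.0.0 - 15.51.255.255)
  15.49.0.0/16 (15.49.0.0 - 15.49.255.255)
Total matching entries: 5.

5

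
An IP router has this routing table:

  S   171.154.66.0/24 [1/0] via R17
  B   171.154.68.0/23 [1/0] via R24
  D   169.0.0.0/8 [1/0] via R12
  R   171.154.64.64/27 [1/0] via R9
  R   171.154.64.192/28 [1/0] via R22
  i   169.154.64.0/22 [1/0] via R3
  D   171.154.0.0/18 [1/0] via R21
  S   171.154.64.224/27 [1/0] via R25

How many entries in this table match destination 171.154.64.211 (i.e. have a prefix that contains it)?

No listed prefix contains 171.154.64.211.
Total matching entries: 0.

0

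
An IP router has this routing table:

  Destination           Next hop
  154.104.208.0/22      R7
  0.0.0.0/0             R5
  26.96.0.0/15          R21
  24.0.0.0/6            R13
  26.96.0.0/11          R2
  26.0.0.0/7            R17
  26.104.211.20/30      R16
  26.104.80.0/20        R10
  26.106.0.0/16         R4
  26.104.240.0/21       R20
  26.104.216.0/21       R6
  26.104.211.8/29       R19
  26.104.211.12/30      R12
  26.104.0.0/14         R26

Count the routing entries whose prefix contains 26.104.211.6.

5

Prefixes containing 26.104.211.6:
  0.0.0.0/0 (default, matches everything)
  24.0.0.0/6 (24.0.0.0 - 27.255.255.255)
  26.0.0.0/7 (26.0.0.0 - 27.255.255.255)
  26.96.0.0/11 (26.96.0.0 - 26.127.255.255)
  26.104.0.0/14 (26.104.0.0 - 26.107.255.255)
Total matching entries: 5.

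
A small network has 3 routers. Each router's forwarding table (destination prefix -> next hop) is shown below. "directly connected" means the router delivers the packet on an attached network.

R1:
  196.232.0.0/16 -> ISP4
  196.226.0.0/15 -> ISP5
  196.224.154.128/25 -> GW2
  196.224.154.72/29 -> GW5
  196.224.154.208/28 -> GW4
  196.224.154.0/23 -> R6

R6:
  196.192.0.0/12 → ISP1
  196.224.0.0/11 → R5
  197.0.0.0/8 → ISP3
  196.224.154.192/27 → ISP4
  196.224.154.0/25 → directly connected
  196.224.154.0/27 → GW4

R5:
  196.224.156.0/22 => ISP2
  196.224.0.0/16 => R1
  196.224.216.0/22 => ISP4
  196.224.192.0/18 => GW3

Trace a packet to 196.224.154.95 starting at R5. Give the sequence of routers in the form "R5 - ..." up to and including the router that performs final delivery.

At R5: longest match for 196.224.154.95 is 196.224.0.0/16 -> R1
At R1: longest match for 196.224.154.95 is 196.224.154.0/23 -> R6
At R6: longest match for 196.224.154.95 is 196.224.154.0/25 -> directly connected

R5 - R1 - R6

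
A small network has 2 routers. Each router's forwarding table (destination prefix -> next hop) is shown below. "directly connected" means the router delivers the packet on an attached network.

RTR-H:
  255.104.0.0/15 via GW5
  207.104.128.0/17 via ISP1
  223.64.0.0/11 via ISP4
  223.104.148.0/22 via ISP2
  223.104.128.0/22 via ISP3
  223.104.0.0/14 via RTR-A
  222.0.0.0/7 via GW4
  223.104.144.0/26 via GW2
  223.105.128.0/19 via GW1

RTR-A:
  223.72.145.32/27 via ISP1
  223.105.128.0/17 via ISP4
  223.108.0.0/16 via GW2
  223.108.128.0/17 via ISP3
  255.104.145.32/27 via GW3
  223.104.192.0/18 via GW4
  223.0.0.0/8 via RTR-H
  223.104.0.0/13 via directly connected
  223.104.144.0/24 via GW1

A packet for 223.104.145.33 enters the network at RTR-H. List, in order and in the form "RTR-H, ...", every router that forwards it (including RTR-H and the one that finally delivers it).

RTR-H, RTR-A

At RTR-H: longest match for 223.104.145.33 is 223.104.0.0/14 -> RTR-A
At RTR-A: longest match for 223.104.145.33 is 223.104.0.0/13 -> directly connected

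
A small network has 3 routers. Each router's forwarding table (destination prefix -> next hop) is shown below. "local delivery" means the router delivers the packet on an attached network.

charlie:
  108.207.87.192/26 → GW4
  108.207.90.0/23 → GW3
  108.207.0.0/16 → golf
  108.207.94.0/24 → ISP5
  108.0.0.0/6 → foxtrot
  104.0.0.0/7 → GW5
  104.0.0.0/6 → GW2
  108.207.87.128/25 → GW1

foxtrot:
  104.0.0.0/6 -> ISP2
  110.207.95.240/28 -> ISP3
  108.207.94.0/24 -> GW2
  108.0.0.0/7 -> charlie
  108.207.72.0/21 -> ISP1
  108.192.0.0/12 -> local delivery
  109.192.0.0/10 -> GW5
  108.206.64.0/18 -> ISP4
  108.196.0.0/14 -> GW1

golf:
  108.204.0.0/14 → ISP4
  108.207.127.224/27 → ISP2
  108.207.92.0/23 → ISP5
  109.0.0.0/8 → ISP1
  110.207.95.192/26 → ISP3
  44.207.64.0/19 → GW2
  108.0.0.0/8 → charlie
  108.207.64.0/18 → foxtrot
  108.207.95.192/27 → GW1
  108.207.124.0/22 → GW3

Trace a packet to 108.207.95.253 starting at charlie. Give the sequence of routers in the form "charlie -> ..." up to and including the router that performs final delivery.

At charlie: longest match for 108.207.95.253 is 108.207.0.0/16 -> golf
At golf: longest match for 108.207.95.253 is 108.207.64.0/18 -> foxtrot
At foxtrot: longest match for 108.207.95.253 is 108.192.0.0/12 -> local delivery

charlie -> golf -> foxtrot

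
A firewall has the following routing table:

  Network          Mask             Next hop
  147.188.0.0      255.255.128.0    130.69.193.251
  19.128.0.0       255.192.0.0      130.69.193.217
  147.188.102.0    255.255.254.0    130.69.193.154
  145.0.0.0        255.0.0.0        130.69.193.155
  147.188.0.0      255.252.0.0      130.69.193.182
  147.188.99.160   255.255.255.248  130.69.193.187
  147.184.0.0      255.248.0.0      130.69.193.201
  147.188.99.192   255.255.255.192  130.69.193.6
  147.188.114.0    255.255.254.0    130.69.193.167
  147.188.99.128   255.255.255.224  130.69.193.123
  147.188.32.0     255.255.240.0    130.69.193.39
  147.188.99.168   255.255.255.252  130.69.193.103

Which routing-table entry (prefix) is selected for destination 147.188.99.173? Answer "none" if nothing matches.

Entries matching 147.188.99.173:
  147.184.0.0/13 (147.184.0.0 - 147.191.255.255)
  147.188.0.0/14 (147.188.0.0 - 147.191.255.255)
  147.188.0.0/17 (147.188.0.0 - 147.188.127.255)
Most specific is 147.188.0.0/17.

147.188.0.0/17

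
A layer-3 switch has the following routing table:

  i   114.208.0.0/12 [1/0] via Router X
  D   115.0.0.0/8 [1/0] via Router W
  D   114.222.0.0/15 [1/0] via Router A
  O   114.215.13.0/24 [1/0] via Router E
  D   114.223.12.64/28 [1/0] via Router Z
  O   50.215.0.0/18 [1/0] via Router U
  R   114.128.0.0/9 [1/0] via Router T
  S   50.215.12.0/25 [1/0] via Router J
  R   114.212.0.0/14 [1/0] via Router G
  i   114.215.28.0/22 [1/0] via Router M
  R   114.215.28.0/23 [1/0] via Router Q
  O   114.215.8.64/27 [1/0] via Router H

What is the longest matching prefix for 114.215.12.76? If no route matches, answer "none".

114.212.0.0/14

Entries matching 114.215.12.76:
  114.128.0.0/9 (114.128.0.0 - 114.255.255.255)
  114.208.0.0/12 (114.208.0.0 - 114.223.255.255)
  114.212.0.0/14 (114.212.0.0 - 114.215.255.255)
Most specific is 114.212.0.0/14.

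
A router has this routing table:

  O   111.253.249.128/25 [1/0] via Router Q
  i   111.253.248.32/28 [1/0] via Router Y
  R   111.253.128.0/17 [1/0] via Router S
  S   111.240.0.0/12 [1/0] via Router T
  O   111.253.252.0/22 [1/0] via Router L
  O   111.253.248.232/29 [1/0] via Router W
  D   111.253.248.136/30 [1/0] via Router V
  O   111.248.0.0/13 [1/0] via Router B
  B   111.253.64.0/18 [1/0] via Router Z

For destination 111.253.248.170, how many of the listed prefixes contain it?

Prefixes containing 111.253.248.170:
  111.240.0.0/12 (111.240.0.0 - 111.255.255.255)
  111.248.0.0/13 (111.248.0.0 - 111.255.255.255)
  111.253.128.0/17 (111.253.128.0 - 111.253.255.255)
Total matching entries: 3.

3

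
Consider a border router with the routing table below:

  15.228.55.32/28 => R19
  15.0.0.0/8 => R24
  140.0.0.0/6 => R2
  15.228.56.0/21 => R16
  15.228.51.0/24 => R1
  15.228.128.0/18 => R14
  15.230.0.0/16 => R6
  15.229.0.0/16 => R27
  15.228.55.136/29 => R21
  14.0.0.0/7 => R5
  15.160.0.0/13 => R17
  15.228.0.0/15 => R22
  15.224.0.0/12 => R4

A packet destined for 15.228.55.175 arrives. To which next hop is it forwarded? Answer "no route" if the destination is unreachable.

Routes whose prefix contains 15.228.55.175:
  14.0.0.0/7 (14.0.0.0 - 15.255.255.255) -> R5
  15.0.0.0/8 (15.0.0.0 - 15.255.255.255) -> R24
  15.224.0.0/12 (15.224.0.0 - 15.239.255.255) -> R4
  15.228.0.0/15 (15.228.0.0 - 15.229.255.255) -> R22
More-specific entries that do NOT match:
  15.228.55.136/29 (15.228.55.136 - 15.228.55.143) does not contain 15.228.55.175
  15.228.55.32/28 (15.228.55.32 - 15.228.55.47) does not contain 15.228.55.175
  15.228.51.0/24 (15.228.51.0 - 15.228.51.255) does not contain 15.228.55.175
  15.228.56.0/21 (15.228.56.0 - 15.228.63.255) does not contain 15.228.55.175
  15.228.128.0/18 (15.228.128.0 - 15.228.191.255) does not contain 15.228.55.175
  15.230.0.0/16 (15.230.0.0 - 15.230.255.255) does not contain 15.228.55.175
  15.229.0.0/16 (15.229.0.0 - 15.229.255.255) does not contain 15.228.55.175
Longest matching prefix is /15 -> next hop R22.

R22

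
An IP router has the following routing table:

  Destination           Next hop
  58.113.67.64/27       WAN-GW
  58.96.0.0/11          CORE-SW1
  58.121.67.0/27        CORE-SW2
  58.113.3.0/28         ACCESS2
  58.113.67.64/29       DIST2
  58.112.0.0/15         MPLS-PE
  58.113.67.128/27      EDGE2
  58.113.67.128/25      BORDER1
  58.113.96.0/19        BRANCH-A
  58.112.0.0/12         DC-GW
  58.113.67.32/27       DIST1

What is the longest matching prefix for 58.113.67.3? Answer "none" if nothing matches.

Entries matching 58.113.67.3:
  58.96.0.0/11 (58.96.0.0 - 58.127.255.255)
  58.112.0.0/12 (58.112.0.0 - 58.127.255.255)
  58.112.0.0/15 (58.112.0.0 - 58.113.255.255)
Most specific is 58.112.0.0/15.

58.112.0.0/15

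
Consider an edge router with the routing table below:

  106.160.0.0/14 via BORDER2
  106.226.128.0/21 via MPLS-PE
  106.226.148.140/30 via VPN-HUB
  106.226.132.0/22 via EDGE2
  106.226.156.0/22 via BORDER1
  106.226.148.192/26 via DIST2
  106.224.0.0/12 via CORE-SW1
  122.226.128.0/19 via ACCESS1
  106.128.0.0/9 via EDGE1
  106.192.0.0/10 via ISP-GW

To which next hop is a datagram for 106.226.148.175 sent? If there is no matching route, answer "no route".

Routes whose prefix contains 106.226.148.175:
  106.128.0.0/9 (106.128.0.0 - 106.255.255.255) -> EDGE1
  106.192.0.0/10 (106.192.0.0 - 106.255.255.255) -> ISP-GW
  106.224.0.0/12 (106.224.0.0 - 106.239.255.255) -> CORE-SW1
More-specific entries that do NOT match:
  106.226.148.140/30 (106.226.148.140 - 106.226.148.143) does not contain 106.226.148.175
  106.226.148.192/26 (106.226.148.192 - 106.226.148.255) does not contain 106.226.148.175
  106.226.132.0/22 (106.226.132.0 - 106.226.135.255) does not contain 106.226.148.175
  106.226.156.0/22 (106.226.156.0 - 106.226.159.255) does not contain 106.226.148.175
  106.226.128.0/21 (106.226.128.0 - 106.226.135.255) does not contain 106.226.148.175
  122.226.128.0/19 (122.226.128.0 - 122.226.159.255) does not contain 106.226.148.175
  106.160.0.0/14 (106.160.0.0 - 106.163.255.255) does not contain 106.226.148.175
Longest matching prefix is /12 -> next hop CORE-SW1.

CORE-SW1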